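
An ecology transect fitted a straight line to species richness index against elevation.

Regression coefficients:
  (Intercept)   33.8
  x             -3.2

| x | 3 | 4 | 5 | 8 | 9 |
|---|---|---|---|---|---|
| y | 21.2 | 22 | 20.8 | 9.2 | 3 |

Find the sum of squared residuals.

x=3: ŷ = 33.8 − 3.2·3 = 24.2; r = 21.2 − 24.2 = -3
x=4: ŷ = 33.8 − 3.2·4 = 21; r = 22 − 21 = 1
x=5: ŷ = 33.8 − 3.2·5 = 17.8; r = 20.8 − 17.8 = 3
x=8: ŷ = 33.8 − 3.2·8 = 8.2; r = 9.2 − 8.2 = 1
x=9: ŷ = 33.8 − 3.2·9 = 5; r = 3 − 5 = -2
SSE = 9 + 1 + 9 + 1 + 4 = 24

SSE = 24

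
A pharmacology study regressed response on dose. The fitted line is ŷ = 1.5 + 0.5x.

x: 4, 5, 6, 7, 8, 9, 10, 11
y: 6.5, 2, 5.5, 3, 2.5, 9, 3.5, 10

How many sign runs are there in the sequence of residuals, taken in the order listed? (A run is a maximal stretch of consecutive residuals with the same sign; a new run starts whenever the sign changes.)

7 runs

x=4: ŷ = 1.5 + 0.5·4 = 3.5; e = 6.5 − 3.5 = 3
x=5: ŷ = 1.5 + 0.5·5 = 4; e = 2 − 4 = -2
x=6: ŷ = 1.5 + 0.5·6 = 4.5; e = 5.5 − 4.5 = 1
x=7: ŷ = 1.5 + 0.5·7 = 5; e = 3 − 5 = -2
x=8: ŷ = 1.5 + 0.5·8 = 5.5; e = 2.5 − 5.5 = -3
x=9: ŷ = 1.5 + 0.5·9 = 6; e = 9 − 6 = 3
x=10: ŷ = 1.5 + 0.5·10 = 6.5; e = 3.5 − 6.5 = -3
x=11: ŷ = 1.5 + 0.5·11 = 7; e = 10 − 7 = 3
Signs: + − + − − + − +
Runs: +×1, −×1, +×1, −×2, +×1, −×1, +×1 → 7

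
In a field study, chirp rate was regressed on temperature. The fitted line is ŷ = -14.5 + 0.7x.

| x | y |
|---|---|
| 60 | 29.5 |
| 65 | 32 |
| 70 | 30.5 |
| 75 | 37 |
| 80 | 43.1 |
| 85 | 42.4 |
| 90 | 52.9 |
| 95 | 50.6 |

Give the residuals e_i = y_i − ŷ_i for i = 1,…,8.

x=60: ŷ = -14.5 + 0.7·60 = 27.5; e = 29.5 − 27.5 = 2
x=65: ŷ = -14.5 + 0.7·65 = 31; e = 32 − 31 = 1
x=70: ŷ = -14.5 + 0.7·70 = 34.5; e = 30.5 − 34.5 = -4
x=75: ŷ = -14.5 + 0.7·75 = 38; e = 37 − 38 = -1
x=80: ŷ = -14.5 + 0.7·80 = 41.5; e = 43.1 − 41.5 = 1.6
x=85: ŷ = -14.5 + 0.7·85 = 45; e = 42.4 − 45 = -2.6
x=90: ŷ = -14.5 + 0.7·90 = 48.5; e = 52.9 − 48.5 = 4.4
x=95: ŷ = -14.5 + 0.7·95 = 52; e = 50.6 − 52 = -1.4

2, 1, -4, -1, 1.6, -2.6, 4.4, -1.4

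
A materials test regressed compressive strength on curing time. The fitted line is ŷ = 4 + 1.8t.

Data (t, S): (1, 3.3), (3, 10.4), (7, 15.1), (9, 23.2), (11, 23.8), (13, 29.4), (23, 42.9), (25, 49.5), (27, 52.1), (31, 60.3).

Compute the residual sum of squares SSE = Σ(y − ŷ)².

t=1: ŷ = 4 + 1.8·1 = 5.8; r = 3.3 − 5.8 = -2.5
t=3: ŷ = 4 + 1.8·3 = 9.4; r = 10.4 − 9.4 = 1
t=7: ŷ = 4 + 1.8·7 = 16.6; r = 15.1 − 16.6 = -1.5
t=9: ŷ = 4 + 1.8·9 = 20.2; r = 23.2 − 20.2 = 3
t=11: ŷ = 4 + 1.8·11 = 23.8; r = 23.8 − 23.8 = 0
t=13: ŷ = 4 + 1.8·13 = 27.4; r = 29.4 − 27.4 = 2
t=23: ŷ = 4 + 1.8·23 = 45.4; r = 42.9 − 45.4 = -2.5
t=25: ŷ = 4 + 1.8·25 = 49; r = 49.5 − 49 = 0.5
t=27: ŷ = 4 + 1.8·27 = 52.6; r = 52.1 − 52.6 = -0.5
t=31: ŷ = 4 + 1.8·31 = 59.8; r = 60.3 − 59.8 = 0.5
SSE = 6.25 + 1 + 2.25 + 9 + 0 + 4 + 6.25 + 0.25 + 0.25 + 0.25 = 29.5

SSE = 29.5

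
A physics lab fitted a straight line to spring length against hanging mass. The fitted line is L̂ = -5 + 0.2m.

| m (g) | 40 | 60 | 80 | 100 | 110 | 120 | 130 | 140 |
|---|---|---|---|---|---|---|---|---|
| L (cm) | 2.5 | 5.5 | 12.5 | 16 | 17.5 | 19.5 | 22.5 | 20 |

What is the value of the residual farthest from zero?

e = -3

m=40: L̂ = -5 + 0.2·40 = 3; e = 2.5 − 3 = -0.5
m=60: L̂ = -5 + 0.2·60 = 7; e = 5.5 − 7 = -1.5
m=80: L̂ = -5 + 0.2·80 = 11; e = 12.5 − 11 = 1.5
m=100: L̂ = -5 + 0.2·100 = 15; e = 16 − 15 = 1
m=110: L̂ = -5 + 0.2·110 = 17; e = 17.5 − 17 = 0.5
m=120: L̂ = -5 + 0.2·120 = 19; e = 19.5 − 19 = 0.5
m=130: L̂ = -5 + 0.2·130 = 21; e = 22.5 − 21 = 1.5
m=140: L̂ = -5 + 0.2·140 = 23; e = 20 − 23 = -3
Largest |e| is 3 at m = 140, residual -3.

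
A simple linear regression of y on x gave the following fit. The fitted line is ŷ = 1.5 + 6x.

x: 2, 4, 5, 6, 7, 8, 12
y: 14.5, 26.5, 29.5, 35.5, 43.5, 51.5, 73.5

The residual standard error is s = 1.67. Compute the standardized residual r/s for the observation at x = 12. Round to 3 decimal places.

ŷ = 1.5 + 6·12 = 73.5
r = 73.5 − 73.5 = 0
r/s = 0 / 1.67 = 0.000

0.000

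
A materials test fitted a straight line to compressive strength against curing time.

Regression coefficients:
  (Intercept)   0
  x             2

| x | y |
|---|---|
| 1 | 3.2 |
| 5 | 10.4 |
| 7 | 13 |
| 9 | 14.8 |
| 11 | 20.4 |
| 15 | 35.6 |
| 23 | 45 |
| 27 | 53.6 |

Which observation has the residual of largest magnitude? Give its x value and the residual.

x = 15, e = 5.6

x=1: ŷ = 2·1 = 2; e = 3.2 − 2 = 1.2
x=5: ŷ = 2·5 = 10; e = 10.4 − 10 = 0.4
x=7: ŷ = 2·7 = 14; e = 13 − 14 = -1
x=9: ŷ = 2·9 = 18; e = 14.8 − 18 = -3.2
x=11: ŷ = 2·11 = 22; e = 20.4 − 22 = -1.6
x=15: ŷ = 2·15 = 30; e = 35.6 − 30 = 5.6
x=23: ŷ = 2·23 = 46; e = 45 − 46 = -1
x=27: ŷ = 2·27 = 54; e = 53.6 − 54 = -0.4
Largest |e| is 5.6 at x = 15, residual 5.6.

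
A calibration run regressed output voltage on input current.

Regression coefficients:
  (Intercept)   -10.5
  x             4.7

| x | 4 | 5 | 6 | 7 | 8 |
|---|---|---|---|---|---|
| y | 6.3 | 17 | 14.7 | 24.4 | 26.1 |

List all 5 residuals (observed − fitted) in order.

-2, 4, -3, 2, -1

x=4: ŷ = -10.5 + 4.7·4 = 8.3; e = 6.3 − 8.3 = -2
x=5: ŷ = -10.5 + 4.7·5 = 13; e = 17 − 13 = 4
x=6: ŷ = -10.5 + 4.7·6 = 17.7; e = 14.7 − 17.7 = -3
x=7: ŷ = -10.5 + 4.7·7 = 22.4; e = 24.4 − 22.4 = 2
x=8: ŷ = -10.5 + 4.7·8 = 27.1; e = 26.1 − 27.1 = -1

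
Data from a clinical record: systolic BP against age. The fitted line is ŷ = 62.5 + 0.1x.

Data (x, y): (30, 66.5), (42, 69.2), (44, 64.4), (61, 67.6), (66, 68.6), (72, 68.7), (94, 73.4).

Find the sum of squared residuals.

SSE = 18

x=30: ŷ = 62.5 + 0.1·30 = 65.5; e = 66.5 − 65.5 = 1
x=42: ŷ = 62.5 + 0.1·42 = 66.7; e = 69.2 − 66.7 = 2.5
x=44: ŷ = 62.5 + 0.1·44 = 66.9; e = 64.4 − 66.9 = -2.5
x=61: ŷ = 62.5 + 0.1·61 = 68.6; e = 67.6 − 68.6 = -1
x=66: ŷ = 62.5 + 0.1·66 = 69.1; e = 68.6 − 69.1 = -0.5
x=72: ŷ = 62.5 + 0.1·72 = 69.7; e = 68.7 − 69.7 = -1
x=94: ŷ = 62.5 + 0.1·94 = 71.9; e = 73.4 − 71.9 = 1.5
SSE = 1 + 6.25 + 6.25 + 1 + 0.25 + 1 + 2.25 = 18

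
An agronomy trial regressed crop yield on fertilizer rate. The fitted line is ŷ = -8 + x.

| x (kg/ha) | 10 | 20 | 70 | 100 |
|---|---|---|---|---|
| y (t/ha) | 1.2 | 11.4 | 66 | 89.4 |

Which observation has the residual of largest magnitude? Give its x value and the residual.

x = 70, r = 4

x=10: ŷ = -8 + 10 = 2; r = 1.2 − 2 = -0.8
x=20: ŷ = -8 + 20 = 12; r = 11.4 − 12 = -0.6
x=70: ŷ = -8 + 70 = 62; r = 66 − 62 = 4
x=100: ŷ = -8 + 100 = 92; r = 89.4 − 92 = -2.6
Largest |r| is 4 at x = 70, residual 4.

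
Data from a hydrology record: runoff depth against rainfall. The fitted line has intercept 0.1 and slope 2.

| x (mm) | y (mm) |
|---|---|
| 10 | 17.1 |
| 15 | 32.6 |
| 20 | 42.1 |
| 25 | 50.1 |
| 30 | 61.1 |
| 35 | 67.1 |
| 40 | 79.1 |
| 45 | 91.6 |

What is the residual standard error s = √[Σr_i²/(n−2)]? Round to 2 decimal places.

s = 2.33

x=10: ŷ = 0.1 + 2·10 = 20.1; r = 17.1 − 20.1 = -3
x=15: ŷ = 0.1 + 2·15 = 30.1; r = 32.6 − 30.1 = 2.5
x=20: ŷ = 0.1 + 2·20 = 40.1; r = 42.1 − 40.1 = 2
x=25: ŷ = 0.1 + 2·25 = 50.1; r = 50.1 − 50.1 = 0
x=30: ŷ = 0.1 + 2·30 = 60.1; r = 61.1 − 60.1 = 1
x=35: ŷ = 0.1 + 2·35 = 70.1; r = 67.1 − 70.1 = -3
x=40: ŷ = 0.1 + 2·40 = 80.1; r = 79.1 − 80.1 = -1
x=45: ŷ = 0.1 + 2·45 = 90.1; r = 91.6 − 90.1 = 1.5
SSE = 9 + 6.25 + 4 + 0 + 1 + 9 + 1 + 2.25 = 32.5
s = √(32.5/6) = √5.41667 ≈ 2.33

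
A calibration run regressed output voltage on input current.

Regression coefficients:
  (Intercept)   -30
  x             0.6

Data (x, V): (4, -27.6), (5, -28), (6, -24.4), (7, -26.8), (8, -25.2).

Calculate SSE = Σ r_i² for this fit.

SSE = 6

x=4: ŷ = -30 + 0.6·4 = -27.6; r = -27.6 − (-27.6) = 0
x=5: ŷ = -30 + 0.6·5 = -27; r = -28 − (-27) = -1
x=6: ŷ = -30 + 0.6·6 = -26.4; r = -24.4 − (-26.4) = 2
x=7: ŷ = -30 + 0.6·7 = -25.8; r = -26.8 − (-25.8) = -1
x=8: ŷ = -30 + 0.6·8 = -25.2; r = -25.2 − (-25.2) = 0
SSE = 0 + 1 + 4 + 1 + 0 = 6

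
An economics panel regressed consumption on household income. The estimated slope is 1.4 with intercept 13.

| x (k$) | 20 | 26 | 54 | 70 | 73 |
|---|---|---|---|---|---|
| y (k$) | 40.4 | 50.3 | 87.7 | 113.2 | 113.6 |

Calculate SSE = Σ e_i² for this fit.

x=20: ŷ = 13 + 1.4·20 = 41; e = 40.4 − 41 = -0.6
x=26: ŷ = 13 + 1.4·26 = 49.4; e = 50.3 − 49.4 = 0.9
x=54: ŷ = 13 + 1.4·54 = 88.6; e = 87.7 − 88.6 = -0.9
x=70: ŷ = 13 + 1.4·70 = 111; e = 113.2 − 111 = 2.2
x=73: ŷ = 13 + 1.4·73 = 115.2; e = 113.6 − 115.2 = -1.6
SSE = 0.36 + 0.81 + 0.81 + 4.84 + 2.56 = 9.38

SSE = 9.38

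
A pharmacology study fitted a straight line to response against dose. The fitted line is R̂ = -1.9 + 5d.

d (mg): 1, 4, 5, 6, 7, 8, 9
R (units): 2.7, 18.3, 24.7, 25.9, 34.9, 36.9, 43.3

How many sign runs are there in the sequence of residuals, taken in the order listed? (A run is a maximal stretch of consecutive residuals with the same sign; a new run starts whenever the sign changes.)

6 runs

d=1: R̂ = -1.9 + 5·1 = 3.1; e = 2.7 − 3.1 = -0.4
d=4: R̂ = -1.9 + 5·4 = 18.1; e = 18.3 − 18.1 = 0.2
d=5: R̂ = -1.9 + 5·5 = 23.1; e = 24.7 − 23.1 = 1.6
d=6: R̂ = -1.9 + 5·6 = 28.1; e = 25.9 − 28.1 = -2.2
d=7: R̂ = -1.9 + 5·7 = 33.1; e = 34.9 − 33.1 = 1.8
d=8: R̂ = -1.9 + 5·8 = 38.1; e = 36.9 − 38.1 = -1.2
d=9: R̂ = -1.9 + 5·9 = 43.1; e = 43.3 − 43.1 = 0.2
Signs: − + + − + − +
Runs: −×1, +×2, −×1, +×1, −×1, +×1 → 6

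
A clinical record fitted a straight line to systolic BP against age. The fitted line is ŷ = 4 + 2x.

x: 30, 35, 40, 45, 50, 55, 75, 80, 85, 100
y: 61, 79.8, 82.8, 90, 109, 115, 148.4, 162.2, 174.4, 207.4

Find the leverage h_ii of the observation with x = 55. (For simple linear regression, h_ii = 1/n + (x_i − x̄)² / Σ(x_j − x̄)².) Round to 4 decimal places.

x̄ = (30 + 35 + 40 + 45 + 50 + 55 + 75 + 80 + 85 + 100)/10 = 59.5
Σ(x − x̄)² = 870.25 + 600.25 + 380.25 + 210.25 + 90.25 + 20.25 + 240.25 + 420.25 + 650.25 + 1640.25 = 5122.5
h = 1/10 + (-4.5)²/5122.5 = 0.1 + 0.00395315 = 0.1040

h = 0.1040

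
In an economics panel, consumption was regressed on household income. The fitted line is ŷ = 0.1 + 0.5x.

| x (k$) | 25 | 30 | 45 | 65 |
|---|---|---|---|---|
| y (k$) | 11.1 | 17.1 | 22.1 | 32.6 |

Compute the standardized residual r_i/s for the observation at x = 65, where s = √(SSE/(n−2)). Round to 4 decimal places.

x=25: ŷ = 0.1 + 0.5·25 = 12.6; r = 11.1 − 12.6 = -1.5
x=30: ŷ = 0.1 + 0.5·30 = 15.1; r = 17.1 − 15.1 = 2
x=45: ŷ = 0.1 + 0.5·45 = 22.6; r = 22.1 − 22.6 = -0.5
x=65: ŷ = 0.1 + 0.5·65 = 32.6; r = 32.6 − 32.6 = 0
SSE = 2.25 + 4 + 0.25 + 0 = 6.5
s = √(6.5/2) = 1.80278
r/s = 0 / 1.80278 = 0.0000

0.0000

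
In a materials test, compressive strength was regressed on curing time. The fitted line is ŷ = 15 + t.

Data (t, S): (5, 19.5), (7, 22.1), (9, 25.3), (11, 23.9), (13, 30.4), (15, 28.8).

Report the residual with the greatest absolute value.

t=5: ŷ = 15 + 5 = 20; e = 19.5 − 20 = -0.5
t=7: ŷ = 15 + 7 = 22; e = 22.1 − 22 = 0.1
t=9: ŷ = 15 + 9 = 24; e = 25.3 − 24 = 1.3
t=11: ŷ = 15 + 11 = 26; e = 23.9 − 26 = -2.1
t=13: ŷ = 15 + 13 = 28; e = 30.4 − 28 = 2.4
t=15: ŷ = 15 + 15 = 30; e = 28.8 − 30 = -1.2
Largest |e| is 2.4 at t = 13, residual 2.4.

e = 2.4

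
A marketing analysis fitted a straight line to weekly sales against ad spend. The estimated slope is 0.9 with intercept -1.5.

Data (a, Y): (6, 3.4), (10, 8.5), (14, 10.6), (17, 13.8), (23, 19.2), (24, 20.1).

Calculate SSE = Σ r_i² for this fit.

SSE = 1.5

a=6: Ŷ = -1.5 + 0.9·6 = 3.9; r = 3.4 − 3.9 = -0.5
a=10: Ŷ = -1.5 + 0.9·10 = 7.5; r = 8.5 − 7.5 = 1
a=14: Ŷ = -1.5 + 0.9·14 = 11.1; r = 10.6 − 11.1 = -0.5
a=17: Ŷ = -1.5 + 0.9·17 = 13.8; r = 13.8 − 13.8 = 0
a=23: Ŷ = -1.5 + 0.9·23 = 19.2; r = 19.2 − 19.2 = 0
a=24: Ŷ = -1.5 + 0.9·24 = 20.1; r = 20.1 − 20.1 = 0
SSE = 0.25 + 1 + 0.25 + 0 + 0 + 0 = 1.5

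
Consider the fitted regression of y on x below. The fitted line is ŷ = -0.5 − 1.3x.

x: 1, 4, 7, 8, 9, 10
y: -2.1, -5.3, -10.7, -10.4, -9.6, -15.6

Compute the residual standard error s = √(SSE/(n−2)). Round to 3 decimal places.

x=1: ŷ = -0.5 − 1.3·1 = -1.8; r = -2.1 − (-1.8) = -0.3
x=4: ŷ = -0.5 − 1.3·4 = -5.7; r = -5.3 − (-5.7) = 0.4
x=7: ŷ = -0.5 − 1.3·7 = -9.6; r = -10.7 − (-9.6) = -1.1
x=8: ŷ = -0.5 − 1.3·8 = -10.9; r = -10.4 − (-10.9) = 0.5
x=9: ŷ = -0.5 − 1.3·9 = -12.2; r = -9.6 − (-12.2) = 2.6
x=10: ŷ = -0.5 − 1.3·10 = -13.5; r = -15.6 − (-13.5) = -2.1
SSE = 0.09 + 0.16 + 1.21 + 0.25 + 6.76 + 4.41 = 12.88
s = √(12.88/4) = √3.22 ≈ 1.794

s = 1.794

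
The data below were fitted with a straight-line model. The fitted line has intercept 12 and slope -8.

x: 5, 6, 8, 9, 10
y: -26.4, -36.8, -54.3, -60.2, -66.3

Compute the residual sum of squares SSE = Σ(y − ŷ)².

SSE = 11.42

x=5: ŷ = 12 − 8·5 = -28; e = -26.4 − (-28) = 1.6
x=6: ŷ = 12 − 8·6 = -36; e = -36.8 − (-36) = -0.8
x=8: ŷ = 12 − 8·8 = -52; e = -54.3 − (-52) = -2.3
x=9: ŷ = 12 − 8·9 = -60; e = -60.2 − (-60) = -0.2
x=10: ŷ = 12 − 8·10 = -68; e = -66.3 − (-68) = 1.7
SSE = 2.56 + 0.64 + 5.29 + 0.04 + 2.89 = 11.42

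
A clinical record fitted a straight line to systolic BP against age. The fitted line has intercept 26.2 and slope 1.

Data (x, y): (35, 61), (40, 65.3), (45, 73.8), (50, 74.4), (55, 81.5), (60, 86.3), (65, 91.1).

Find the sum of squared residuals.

x=35: ŷ = 26.2 + 35 = 61.2; r = 61 − 61.2 = -0.2
x=40: ŷ = 26.2 + 40 = 66.2; r = 65.3 − 66.2 = -0.9
x=45: ŷ = 26.2 + 45 = 71.2; r = 73.8 − 71.2 = 2.6
x=50: ŷ = 26.2 + 50 = 76.2; r = 74.4 − 76.2 = -1.8
x=55: ŷ = 26.2 + 55 = 81.2; r = 81.5 − 81.2 = 0.3
x=60: ŷ = 26.2 + 60 = 86.2; r = 86.3 − 86.2 = 0.1
x=65: ŷ = 26.2 + 65 = 91.2; r = 91.1 − 91.2 = -0.1
SSE = 0.04 + 0.81 + 6.76 + 3.24 + 0.09 + 0.01 + 0.01 = 10.96

SSE = 10.96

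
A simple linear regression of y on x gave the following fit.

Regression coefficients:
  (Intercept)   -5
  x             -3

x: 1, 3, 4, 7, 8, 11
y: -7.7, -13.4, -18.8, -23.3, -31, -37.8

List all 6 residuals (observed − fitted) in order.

0.3, 0.6, -1.8, 2.7, -2, 0.2

x=1: ŷ = -5 − 3·1 = -8; e = -7.7 − (-8) = 0.3
x=3: ŷ = -5 − 3·3 = -14; e = -13.4 − (-14) = 0.6
x=4: ŷ = -5 − 3·4 = -17; e = -18.8 − (-17) = -1.8
x=7: ŷ = -5 − 3·7 = -26; e = -23.3 − (-26) = 2.7
x=8: ŷ = -5 − 3·8 = -29; e = -31 − (-29) = -2
x=11: ŷ = -5 − 3·11 = -38; e = -37.8 − (-38) = 0.2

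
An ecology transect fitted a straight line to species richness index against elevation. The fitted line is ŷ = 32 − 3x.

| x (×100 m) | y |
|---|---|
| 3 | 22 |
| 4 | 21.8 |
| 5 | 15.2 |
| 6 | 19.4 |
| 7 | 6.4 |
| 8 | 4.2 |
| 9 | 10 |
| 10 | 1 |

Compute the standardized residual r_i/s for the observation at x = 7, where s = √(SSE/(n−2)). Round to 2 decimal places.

-1.14

x=3: ŷ = 32 − 3·3 = 23; r = 22 − 23 = -1
x=4: ŷ = 32 − 3·4 = 20; r = 21.8 − 20 = 1.8
x=5: ŷ = 32 − 3·5 = 17; r = 15.2 − 17 = -1.8
x=6: ŷ = 32 − 3·6 = 14; r = 19.4 − 14 = 5.4
x=7: ŷ = 32 − 3·7 = 11; r = 6.4 − 11 = -4.6
x=8: ŷ = 32 − 3·8 = 8; r = 4.2 − 8 = -3.8
x=9: ŷ = 32 − 3·9 = 5; r = 10 − 5 = 5
x=10: ŷ = 32 − 3·10 = 2; r = 1 − 2 = -1
SSE = 1 + 3.24 + 3.24 + 29.16 + 21.16 + 14.44 + 25 + 1 = 98.24
s = √(98.24/6) = 4.0464
r/s = -4.6 / 4.0464 = -1.14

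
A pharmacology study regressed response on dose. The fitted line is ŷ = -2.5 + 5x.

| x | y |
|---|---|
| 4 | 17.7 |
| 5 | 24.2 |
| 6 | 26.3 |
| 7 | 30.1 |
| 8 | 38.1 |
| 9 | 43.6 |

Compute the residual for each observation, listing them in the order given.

0.2, 1.7, -1.2, -2.4, 0.6, 1.1

x=4: ŷ = -2.5 + 5·4 = 17.5; r = 17.7 − 17.5 = 0.2
x=5: ŷ = -2.5 + 5·5 = 22.5; r = 24.2 − 22.5 = 1.7
x=6: ŷ = -2.5 + 5·6 = 27.5; r = 26.3 − 27.5 = -1.2
x=7: ŷ = -2.5 + 5·7 = 32.5; r = 30.1 − 32.5 = -2.4
x=8: ŷ = -2.5 + 5·8 = 37.5; r = 38.1 − 37.5 = 0.6
x=9: ŷ = -2.5 + 5·9 = 42.5; r = 43.6 − 42.5 = 1.1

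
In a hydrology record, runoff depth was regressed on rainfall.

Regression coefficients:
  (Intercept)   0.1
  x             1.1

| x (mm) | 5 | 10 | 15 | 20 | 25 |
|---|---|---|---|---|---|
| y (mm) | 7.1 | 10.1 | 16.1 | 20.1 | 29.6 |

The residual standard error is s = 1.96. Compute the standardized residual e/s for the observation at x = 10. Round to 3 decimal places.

ŷ = 0.1 + 1.1·10 = 11.1
e = 10.1 − 11.1 = -1
e/s = -1 / 1.96 = -0.510

-0.510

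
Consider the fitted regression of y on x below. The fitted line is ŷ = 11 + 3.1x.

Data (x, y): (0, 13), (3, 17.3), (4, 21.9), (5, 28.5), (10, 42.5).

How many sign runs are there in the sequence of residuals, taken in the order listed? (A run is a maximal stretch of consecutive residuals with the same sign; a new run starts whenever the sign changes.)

3 runs

x=0: ŷ = 11 + 3.1·0 = 11; e = 13 − 11 = 2
x=3: ŷ = 11 + 3.1·3 = 20.3; e = 17.3 − 20.3 = -3
x=4: ŷ = 11 + 3.1·4 = 23.4; e = 21.9 − 23.4 = -1.5
x=5: ŷ = 11 + 3.1·5 = 26.5; e = 28.5 − 26.5 = 2
x=10: ŷ = 11 + 3.1·10 = 42; e = 42.5 − 42 = 0.5
Signs: + − − + +
Runs: +×1, −×2, +×2 → 3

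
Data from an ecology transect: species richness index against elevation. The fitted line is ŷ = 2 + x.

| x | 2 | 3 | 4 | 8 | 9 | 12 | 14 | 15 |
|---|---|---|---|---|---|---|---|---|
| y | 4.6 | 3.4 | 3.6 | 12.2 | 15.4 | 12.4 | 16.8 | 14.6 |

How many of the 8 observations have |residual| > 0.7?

x=2: ŷ = 2 + 2 = 4; r = 4.6 − 4 = 0.6
x=3: ŷ = 2 + 3 = 5; r = 3.4 − 5 = -1.6
x=4: ŷ = 2 + 4 = 6; r = 3.6 − 6 = -2.4
x=8: ŷ = 2 + 8 = 10; r = 12.2 − 10 = 2.2
x=9: ŷ = 2 + 9 = 11; r = 15.4 − 11 = 4.4
x=12: ŷ = 2 + 12 = 14; r = 12.4 − 14 = -1.6
x=14: ŷ = 2 + 14 = 16; r = 16.8 − 16 = 0.8
x=15: ŷ = 2 + 15 = 17; r = 14.6 − 17 = -2.4
|r| > 0.7: x=3 (|r|=1.6), x=4 (|r|=2.4), x=8 (|r|=2.2), x=9 (|r|=4.4), x=12 (|r|=1.6), x=14 (|r|=0.8), x=15 (|r|=2.4) → 7

7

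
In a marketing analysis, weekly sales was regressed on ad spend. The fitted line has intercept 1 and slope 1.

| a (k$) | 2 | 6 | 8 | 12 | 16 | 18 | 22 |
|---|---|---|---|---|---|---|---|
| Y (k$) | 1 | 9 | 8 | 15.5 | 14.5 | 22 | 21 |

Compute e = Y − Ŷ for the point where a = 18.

Ŷ = 1 + 18 = 19
e = 22 − 19 = 3

e = 3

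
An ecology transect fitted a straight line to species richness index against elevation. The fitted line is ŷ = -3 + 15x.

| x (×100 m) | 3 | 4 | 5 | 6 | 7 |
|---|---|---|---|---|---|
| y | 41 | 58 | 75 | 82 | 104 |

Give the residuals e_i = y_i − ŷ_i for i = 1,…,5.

x=3: ŷ = -3 + 15·3 = 42; e = 41 − 42 = -1
x=4: ŷ = -3 + 15·4 = 57; e = 58 − 57 = 1
x=5: ŷ = -3 + 15·5 = 72; e = 75 − 72 = 3
x=6: ŷ = -3 + 15·6 = 87; e = 82 − 87 = -5
x=7: ŷ = -3 + 15·7 = 102; e = 104 − 102 = 2

-1, 1, 3, -5, 2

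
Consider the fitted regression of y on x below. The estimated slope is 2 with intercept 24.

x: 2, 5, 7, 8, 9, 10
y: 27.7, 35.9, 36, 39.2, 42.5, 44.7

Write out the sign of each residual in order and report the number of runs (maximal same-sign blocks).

4 runs

x=2: ŷ = 24 + 2·2 = 28; r = 27.7 − 28 = -0.3
x=5: ŷ = 24 + 2·5 = 34; r = 35.9 − 34 = 1.9
x=7: ŷ = 24 + 2·7 = 38; r = 36 − 38 = -2
x=8: ŷ = 24 + 2·8 = 40; r = 39.2 − 40 = -0.8
x=9: ŷ = 24 + 2·9 = 42; r = 42.5 − 42 = 0.5
x=10: ŷ = 24 + 2·10 = 44; r = 44.7 − 44 = 0.7
Signs: − + − − + +
Runs: −×1, +×1, −×2, +×2 → 4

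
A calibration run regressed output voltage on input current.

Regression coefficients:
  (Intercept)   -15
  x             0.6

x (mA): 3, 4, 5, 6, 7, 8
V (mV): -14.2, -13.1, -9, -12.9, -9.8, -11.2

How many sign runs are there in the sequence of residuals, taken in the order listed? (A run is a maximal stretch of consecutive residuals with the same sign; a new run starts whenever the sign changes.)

5 runs

x=3: V̂ = -15 + 0.6·3 = -13.2; e = -14.2 − (-13.2) = -1
x=4: V̂ = -15 + 0.6·4 = -12.6; e = -13.1 − (-12.6) = -0.5
x=5: V̂ = -15 + 0.6·5 = -12; e = -9 − (-12) = 3
x=6: V̂ = -15 + 0.6·6 = -11.4; e = -12.9 − (-11.4) = -1.5
x=7: V̂ = -15 + 0.6·7 = -10.8; e = -9.8 − (-10.8) = 1
x=8: V̂ = -15 + 0.6·8 = -10.2; e = -11.2 − (-10.2) = -1
Signs: − − + − + −
Runs: −×2, +×1, −×1, +×1, −×1 → 5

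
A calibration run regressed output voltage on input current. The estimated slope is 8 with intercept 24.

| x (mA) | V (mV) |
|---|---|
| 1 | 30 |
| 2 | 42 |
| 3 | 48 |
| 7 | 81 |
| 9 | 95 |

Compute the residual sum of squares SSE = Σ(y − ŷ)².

x=1: ŷ = 24 + 8·1 = 32; e = 30 − 32 = -2
x=2: ŷ = 24 + 8·2 = 40; e = 42 − 40 = 2
x=3: ŷ = 24 + 8·3 = 48; e = 48 − 48 = 0
x=7: ŷ = 24 + 8·7 = 80; e = 81 − 80 = 1
x=9: ŷ = 24 + 8·9 = 96; e = 95 − 96 = -1
SSE = 4 + 4 + 0 + 1 + 1 = 10

SSE = 10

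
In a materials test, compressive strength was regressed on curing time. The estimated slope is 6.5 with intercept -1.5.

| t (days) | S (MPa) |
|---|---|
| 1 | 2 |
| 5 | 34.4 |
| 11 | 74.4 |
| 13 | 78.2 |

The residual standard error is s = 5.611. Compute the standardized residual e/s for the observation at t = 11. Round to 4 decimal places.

0.7842

ŷ = -1.5 + 6.5·11 = 70
e = 74.4 − 70 = 4.4
e/s = 4.4 / 5.611 = 0.7842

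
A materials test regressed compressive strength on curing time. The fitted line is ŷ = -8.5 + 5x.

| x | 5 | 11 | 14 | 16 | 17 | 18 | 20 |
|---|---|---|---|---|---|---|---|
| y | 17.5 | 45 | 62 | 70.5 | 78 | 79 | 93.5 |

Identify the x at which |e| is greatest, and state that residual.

x = 18, e = -2.5

x=5: ŷ = -8.5 + 5·5 = 16.5; e = 17.5 − 16.5 = 1
x=11: ŷ = -8.5 + 5·11 = 46.5; e = 45 − 46.5 = -1.5
x=14: ŷ = -8.5 + 5·14 = 61.5; e = 62 − 61.5 = 0.5
x=16: ŷ = -8.5 + 5·16 = 71.5; e = 70.5 − 71.5 = -1
x=17: ŷ = -8.5 + 5·17 = 76.5; e = 78 − 76.5 = 1.5
x=18: ŷ = -8.5 + 5·18 = 81.5; e = 79 − 81.5 = -2.5
x=20: ŷ = -8.5 + 5·20 = 91.5; e = 93.5 − 91.5 = 2
Largest |e| is 2.5 at x = 18, residual -2.5.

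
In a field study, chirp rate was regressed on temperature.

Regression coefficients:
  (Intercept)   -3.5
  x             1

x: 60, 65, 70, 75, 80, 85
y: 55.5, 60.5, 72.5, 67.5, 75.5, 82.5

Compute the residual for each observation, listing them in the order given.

-1, -1, 6, -4, -1, 1

x=60: ŷ = -3.5 + 60 = 56.5; r = 55.5 − 56.5 = -1
x=65: ŷ = -3.5 + 65 = 61.5; r = 60.5 − 61.5 = -1
x=70: ŷ = -3.5 + 70 = 66.5; r = 72.5 − 66.5 = 6
x=75: ŷ = -3.5 + 75 = 71.5; r = 67.5 − 71.5 = -4
x=80: ŷ = -3.5 + 80 = 76.5; r = 75.5 − 76.5 = -1
x=85: ŷ = -3.5 + 85 = 81.5; r = 82.5 − 81.5 = 1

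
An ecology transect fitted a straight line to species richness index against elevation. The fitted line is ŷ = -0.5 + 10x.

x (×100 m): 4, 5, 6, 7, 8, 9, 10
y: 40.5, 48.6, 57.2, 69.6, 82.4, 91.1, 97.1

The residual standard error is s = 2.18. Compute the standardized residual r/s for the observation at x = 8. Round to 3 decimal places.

ŷ = -0.5 + 10·8 = 79.5
r = 82.4 − 79.5 = 2.9
r/s = 2.9 / 2.18 = 1.330

1.330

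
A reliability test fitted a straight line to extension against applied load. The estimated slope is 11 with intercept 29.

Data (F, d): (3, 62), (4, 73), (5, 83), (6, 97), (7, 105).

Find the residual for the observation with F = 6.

ŷ = 29 + 11·6 = 95
e = 97 − 95 = 2

e = 2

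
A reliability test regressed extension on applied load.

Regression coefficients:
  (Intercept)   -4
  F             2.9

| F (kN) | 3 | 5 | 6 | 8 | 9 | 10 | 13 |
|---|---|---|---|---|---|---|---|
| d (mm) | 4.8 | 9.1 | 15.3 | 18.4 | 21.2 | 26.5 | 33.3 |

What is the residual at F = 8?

r = -0.8

ŷ = -4 + 2.9·8 = 19.2
r = 18.4 − 19.2 = -0.8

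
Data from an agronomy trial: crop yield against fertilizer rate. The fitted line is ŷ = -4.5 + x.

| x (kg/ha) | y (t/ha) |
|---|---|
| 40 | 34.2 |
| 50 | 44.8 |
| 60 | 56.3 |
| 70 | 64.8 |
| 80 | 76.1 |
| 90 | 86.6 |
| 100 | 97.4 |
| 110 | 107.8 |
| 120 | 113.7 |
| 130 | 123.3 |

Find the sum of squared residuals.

SSE = 21.86

x=40: ŷ = -4.5 + 40 = 35.5; r = 34.2 − 35.5 = -1.3
x=50: ŷ = -4.5 + 50 = 45.5; r = 44.8 − 45.5 = -0.7
x=60: ŷ = -4.5 + 60 = 55.5; r = 56.3 − 55.5 = 0.8
x=70: ŷ = -4.5 + 70 = 65.5; r = 64.8 − 65.5 = -0.7
x=80: ŷ = -4.5 + 80 = 75.5; r = 76.1 − 75.5 = 0.6
x=90: ŷ = -4.5 + 90 = 85.5; r = 86.6 − 85.5 = 1.1
x=100: ŷ = -4.5 + 100 = 95.5; r = 97.4 − 95.5 = 1.9
x=110: ŷ = -4.5 + 110 = 105.5; r = 107.8 − 105.5 = 2.3
x=120: ŷ = -4.5 + 120 = 115.5; r = 113.7 − 115.5 = -1.8
x=130: ŷ = -4.5 + 130 = 125.5; r = 123.3 − 125.5 = -2.2
SSE = 1.69 + 0.49 + 0.64 + 0.49 + 0.36 + 1.21 + 3.61 + 5.29 + 3.24 + 4.84 = 21.86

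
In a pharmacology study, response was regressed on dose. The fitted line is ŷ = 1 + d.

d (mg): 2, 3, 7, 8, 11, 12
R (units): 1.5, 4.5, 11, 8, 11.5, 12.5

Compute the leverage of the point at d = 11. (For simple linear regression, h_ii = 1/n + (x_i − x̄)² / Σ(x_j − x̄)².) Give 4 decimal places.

h = 0.3441

d̄ = (2 + 3 + 7 + 8 + 11 + 12)/6 = 7.16667
Σ(d − d̄)² = 26.6944 + 17.3611 + 0.0277778 + 0.694444 + 14.6944 + 23.3611 = 82.8333
h = 1/6 + (3.83333)²/82.8333 = 0.166667 + 0.177398 = 0.3441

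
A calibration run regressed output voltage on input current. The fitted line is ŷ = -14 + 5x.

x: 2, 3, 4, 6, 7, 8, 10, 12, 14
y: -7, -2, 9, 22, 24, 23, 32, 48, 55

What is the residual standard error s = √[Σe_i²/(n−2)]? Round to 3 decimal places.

s = 3.817

x=2: ŷ = -14 + 5·2 = -4; e = -7 − (-4) = -3
x=3: ŷ = -14 + 5·3 = 1; e = -2 − 1 = -3
x=4: ŷ = -14 + 5·4 = 6; e = 9 − 6 = 3
x=6: ŷ = -14 + 5·6 = 16; e = 22 − 16 = 6
x=7: ŷ = -14 + 5·7 = 21; e = 24 − 21 = 3
x=8: ŷ = -14 + 5·8 = 26; e = 23 − 26 = -3
x=10: ŷ = -14 + 5·10 = 36; e = 32 − 36 = -4
x=12: ŷ = -14 + 5·12 = 46; e = 48 − 46 = 2
x=14: ŷ = -14 + 5·14 = 56; e = 55 − 56 = -1
SSE = 9 + 9 + 9 + 36 + 9 + 9 + 16 + 4 + 1 = 102
s = √(102/7) = √14.5714 ≈ 3.817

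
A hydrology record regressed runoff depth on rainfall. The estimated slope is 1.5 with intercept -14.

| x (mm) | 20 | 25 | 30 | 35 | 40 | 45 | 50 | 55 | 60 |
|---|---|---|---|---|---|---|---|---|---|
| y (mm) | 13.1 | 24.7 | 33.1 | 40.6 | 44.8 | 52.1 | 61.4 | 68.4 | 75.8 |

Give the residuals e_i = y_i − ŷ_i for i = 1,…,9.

-2.9, 1.2, 2.1, 2.1, -1.2, -1.4, 0.4, -0.1, -0.2

x=20: ŷ = -14 + 1.5·20 = 16; e = 13.1 − 16 = -2.9
x=25: ŷ = -14 + 1.5·25 = 23.5; e = 24.7 − 23.5 = 1.2
x=30: ŷ = -14 + 1.5·30 = 31; e = 33.1 − 31 = 2.1
x=35: ŷ = -14 + 1.5·35 = 38.5; e = 40.6 − 38.5 = 2.1
x=40: ŷ = -14 + 1.5·40 = 46; e = 44.8 − 46 = -1.2
x=45: ŷ = -14 + 1.5·45 = 53.5; e = 52.1 − 53.5 = -1.4
x=50: ŷ = -14 + 1.5·50 = 61; e = 61.4 − 61 = 0.4
x=55: ŷ = -14 + 1.5·55 = 68.5; e = 68.4 − 68.5 = -0.1
x=60: ŷ = -14 + 1.5·60 = 76; e = 75.8 − 76 = -0.2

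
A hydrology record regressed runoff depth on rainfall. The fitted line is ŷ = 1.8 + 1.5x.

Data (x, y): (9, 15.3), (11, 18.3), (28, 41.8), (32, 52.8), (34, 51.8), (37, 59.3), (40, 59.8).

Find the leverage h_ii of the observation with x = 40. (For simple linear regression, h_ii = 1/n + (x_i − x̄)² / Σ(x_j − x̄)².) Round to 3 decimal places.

h = 0.318

x̄ = (9 + 11 + 28 + 32 + 34 + 37 + 40)/7 = 27.2857
Σ(x − x̄)² = 334.367 + 265.224 + 0.510204 + 22.2245 + 45.0816 + 94.3673 + 161.653 = 923.429
h = 1/7 + (12.7143)²/923.429 = 0.142857 + 0.175057 = 0.318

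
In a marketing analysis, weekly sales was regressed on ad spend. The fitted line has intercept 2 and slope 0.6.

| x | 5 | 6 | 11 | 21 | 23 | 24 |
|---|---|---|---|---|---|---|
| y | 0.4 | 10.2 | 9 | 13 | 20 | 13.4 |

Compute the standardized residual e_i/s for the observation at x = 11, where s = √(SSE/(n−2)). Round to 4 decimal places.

x=5: ŷ = 2 + 0.6·5 = 5; e = 0.4 − 5 = -4.6
x=6: ŷ = 2 + 0.6·6 = 5.6; e = 10.2 − 5.6 = 4.6
x=11: ŷ = 2 + 0.6·11 = 8.6; e = 9 − 8.6 = 0.4
x=21: ŷ = 2 + 0.6·21 = 14.6; e = 13 − 14.6 = -1.6
x=23: ŷ = 2 + 0.6·23 = 15.8; e = 20 − 15.8 = 4.2
x=24: ŷ = 2 + 0.6·24 = 16.4; e = 13.4 − 16.4 = -3
SSE = 21.16 + 21.16 + 0.16 + 2.56 + 17.64 + 9 = 71.68
s = √(71.68/4) = 4.2332
e/s = 0.4 / 4.2332 = 0.0945

0.0945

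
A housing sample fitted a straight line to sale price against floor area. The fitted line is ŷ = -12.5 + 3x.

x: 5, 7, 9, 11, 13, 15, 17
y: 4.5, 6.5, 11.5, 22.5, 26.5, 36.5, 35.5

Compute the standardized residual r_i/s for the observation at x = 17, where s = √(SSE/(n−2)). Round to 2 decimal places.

-0.99

x=5: ŷ = -12.5 + 3·5 = 2.5; r = 4.5 − 2.5 = 2
x=7: ŷ = -12.5 + 3·7 = 8.5; r = 6.5 − 8.5 = -2
x=9: ŷ = -12.5 + 3·9 = 14.5; r = 11.5 − 14.5 = -3
x=11: ŷ = -12.5 + 3·11 = 20.5; r = 22.5 − 20.5 = 2
x=13: ŷ = -12.5 + 3·13 = 26.5; r = 26.5 − 26.5 = 0
x=15: ŷ = -12.5 + 3·15 = 32.5; r = 36.5 − 32.5 = 4
x=17: ŷ = -12.5 + 3·17 = 38.5; r = 35.5 − 38.5 = -3
SSE = 4 + 4 + 9 + 4 + 0 + 16 + 9 = 46
s = √(46/5) = 3.03315
r/s = -3 / 3.03315 = -0.99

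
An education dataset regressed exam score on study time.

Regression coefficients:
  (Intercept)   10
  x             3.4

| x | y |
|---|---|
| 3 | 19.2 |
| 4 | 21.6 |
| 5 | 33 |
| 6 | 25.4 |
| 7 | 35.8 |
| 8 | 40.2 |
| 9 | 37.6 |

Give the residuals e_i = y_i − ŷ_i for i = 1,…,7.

-1, -2, 6, -5, 2, 3, -3

x=3: ŷ = 10 + 3.4·3 = 20.2; e = 19.2 − 20.2 = -1
x=4: ŷ = 10 + 3.4·4 = 23.6; e = 21.6 − 23.6 = -2
x=5: ŷ = 10 + 3.4·5 = 27; e = 33 − 27 = 6
x=6: ŷ = 10 + 3.4·6 = 30.4; e = 25.4 − 30.4 = -5
x=7: ŷ = 10 + 3.4·7 = 33.8; e = 35.8 − 33.8 = 2
x=8: ŷ = 10 + 3.4·8 = 37.2; e = 40.2 − 37.2 = 3
x=9: ŷ = 10 + 3.4·9 = 40.6; e = 37.6 − 40.6 = -3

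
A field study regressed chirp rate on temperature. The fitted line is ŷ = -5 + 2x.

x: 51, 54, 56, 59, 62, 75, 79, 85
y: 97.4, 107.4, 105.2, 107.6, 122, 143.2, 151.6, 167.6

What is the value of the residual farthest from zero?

e = -5.4

x=51: ŷ = -5 + 2·51 = 97; e = 97.4 − 97 = 0.4
x=54: ŷ = -5 + 2·54 = 103; e = 107.4 − 103 = 4.4
x=56: ŷ = -5 + 2·56 = 107; e = 105.2 − 107 = -1.8
x=59: ŷ = -5 + 2·59 = 113; e = 107.6 − 113 = -5.4
x=62: ŷ = -5 + 2·62 = 119; e = 122 − 119 = 3
x=75: ŷ = -5 + 2·75 = 145; e = 143.2 − 145 = -1.8
x=79: ŷ = -5 + 2·79 = 153; e = 151.6 − 153 = -1.4
x=85: ŷ = -5 + 2·85 = 165; e = 167.6 − 165 = 2.6
Largest |e| is 5.4 at x = 59, residual -5.4.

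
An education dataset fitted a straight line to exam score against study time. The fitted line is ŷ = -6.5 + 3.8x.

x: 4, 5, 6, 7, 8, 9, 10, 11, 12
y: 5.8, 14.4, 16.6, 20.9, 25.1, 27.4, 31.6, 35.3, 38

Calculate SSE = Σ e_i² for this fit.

x=4: ŷ = -6.5 + 3.8·4 = 8.7; e = 5.8 − 8.7 = -2.9
x=5: ŷ = -6.5 + 3.8·5 = 12.5; e = 14.4 − 12.5 = 1.9
x=6: ŷ = -6.5 + 3.8·6 = 16.3; e = 16.6 − 16.3 = 0.3
x=7: ŷ = -6.5 + 3.8·7 = 20.1; e = 20.9 − 20.1 = 0.8
x=8: ŷ = -6.5 + 3.8·8 = 23.9; e = 25.1 − 23.9 = 1.2
x=9: ŷ = -6.5 + 3.8·9 = 27.7; e = 27.4 − 27.7 = -0.3
x=10: ŷ = -6.5 + 3.8·10 = 31.5; e = 31.6 − 31.5 = 0.1
x=11: ŷ = -6.5 + 3.8·11 = 35.3; e = 35.3 − 35.3 = 0
x=12: ŷ = -6.5 + 3.8·12 = 39.1; e = 38 − 39.1 = -1.1
SSE = 8.41 + 3.61 + 0.09 + 0.64 + 1.44 + 0.09 + 0.01 + 0 + 1.21 = 15.5

SSE = 15.5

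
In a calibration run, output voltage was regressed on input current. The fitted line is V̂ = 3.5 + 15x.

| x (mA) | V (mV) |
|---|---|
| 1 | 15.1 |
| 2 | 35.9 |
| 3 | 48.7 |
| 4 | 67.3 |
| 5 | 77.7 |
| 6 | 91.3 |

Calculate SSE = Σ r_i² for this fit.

x=1: V̂ = 3.5 + 15·1 = 18.5; r = 15.1 − 18.5 = -3.4
x=2: V̂ = 3.5 + 15·2 = 33.5; r = 35.9 − 33.5 = 2.4
x=3: V̂ = 3.5 + 15·3 = 48.5; r = 48.7 − 48.5 = 0.2
x=4: V̂ = 3.5 + 15·4 = 63.5; r = 67.3 − 63.5 = 3.8
x=5: V̂ = 3.5 + 15·5 = 78.5; r = 77.7 − 78.5 = -0.8
x=6: V̂ = 3.5 + 15·6 = 93.5; r = 91.3 − 93.5 = -2.2
SSE = 11.56 + 5.76 + 0.04 + 14.44 + 0.64 + 4.84 = 37.28

SSE = 37.28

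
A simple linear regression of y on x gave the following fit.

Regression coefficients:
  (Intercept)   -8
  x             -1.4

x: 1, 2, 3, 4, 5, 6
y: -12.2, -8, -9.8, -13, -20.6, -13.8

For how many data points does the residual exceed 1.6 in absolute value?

5

x=1: ŷ = -8 − 1.4·1 = -9.4; e = -12.2 − (-9.4) = -2.8
x=2: ŷ = -8 − 1.4·2 = -10.8; e = -8 − (-10.8) = 2.8
x=3: ŷ = -8 − 1.4·3 = -12.2; e = -9.8 − (-12.2) = 2.4
x=4: ŷ = -8 − 1.4·4 = -13.6; e = -13 − (-13.6) = 0.6
x=5: ŷ = -8 − 1.4·5 = -15; e = -20.6 − (-15) = -5.6
x=6: ŷ = -8 − 1.4·6 = -16.4; e = -13.8 − (-16.4) = 2.6
|e| > 1.6: x=1 (|e|=2.8), x=2 (|e|=2.8), x=3 (|e|=2.4), x=5 (|e|=5.6), x=6 (|e|=2.6) → 5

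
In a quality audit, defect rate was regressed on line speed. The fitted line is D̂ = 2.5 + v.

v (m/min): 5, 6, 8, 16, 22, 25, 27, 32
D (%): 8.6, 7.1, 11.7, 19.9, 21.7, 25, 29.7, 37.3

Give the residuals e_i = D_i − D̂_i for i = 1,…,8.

1.1, -1.4, 1.2, 1.4, -2.8, -2.5, 0.2, 2.8

v=5: D̂ = 2.5 + 5 = 7.5; e = 8.6 − 7.5 = 1.1
v=6: D̂ = 2.5 + 6 = 8.5; e = 7.1 − 8.5 = -1.4
v=8: D̂ = 2.5 + 8 = 10.5; e = 11.7 − 10.5 = 1.2
v=16: D̂ = 2.5 + 16 = 18.5; e = 19.9 − 18.5 = 1.4
v=22: D̂ = 2.5 + 22 = 24.5; e = 21.7 − 24.5 = -2.8
v=25: D̂ = 2.5 + 25 = 27.5; e = 25 − 27.5 = -2.5
v=27: D̂ = 2.5 + 27 = 29.5; e = 29.7 − 29.5 = 0.2
v=32: D̂ = 2.5 + 32 = 34.5; e = 37.3 − 34.5 = 2.8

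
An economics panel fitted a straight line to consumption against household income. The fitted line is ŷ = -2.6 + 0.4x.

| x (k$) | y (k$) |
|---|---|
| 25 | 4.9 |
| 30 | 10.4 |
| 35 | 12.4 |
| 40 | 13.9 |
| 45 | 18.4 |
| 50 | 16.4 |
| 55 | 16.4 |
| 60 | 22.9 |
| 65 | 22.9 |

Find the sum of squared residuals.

x=25: ŷ = -2.6 + 0.4·25 = 7.4; r = 4.9 − 7.4 = -2.5
x=30: ŷ = -2.6 + 0.4·30 = 9.4; r = 10.4 − 9.4 = 1
x=35: ŷ = -2.6 + 0.4·35 = 11.4; r = 12.4 − 11.4 = 1
x=40: ŷ = -2.6 + 0.4·40 = 13.4; r = 13.9 − 13.4 = 0.5
x=45: ŷ = -2.6 + 0.4·45 = 15.4; r = 18.4 − 15.4 = 3
x=50: ŷ = -2.6 + 0.4·50 = 17.4; r = 16.4 − 17.4 = -1
x=55: ŷ = -2.6 + 0.4·55 = 19.4; r = 16.4 − 19.4 = -3
x=60: ŷ = -2.6 + 0.4·60 = 21.4; r = 22.9 − 21.4 = 1.5
x=65: ŷ = -2.6 + 0.4·65 = 23.4; r = 22.9 − 23.4 = -0.5
SSE = 6.25 + 1 + 1 + 0.25 + 9 + 1 + 9 + 2.25 + 0.25 = 30

SSE = 30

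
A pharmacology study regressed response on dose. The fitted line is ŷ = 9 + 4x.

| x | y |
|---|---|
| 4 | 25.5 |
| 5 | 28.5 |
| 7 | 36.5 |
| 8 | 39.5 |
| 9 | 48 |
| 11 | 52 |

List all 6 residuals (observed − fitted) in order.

x=4: ŷ = 9 + 4·4 = 25; e = 25.5 − 25 = 0.5
x=5: ŷ = 9 + 4·5 = 29; e = 28.5 − 29 = -0.5
x=7: ŷ = 9 + 4·7 = 37; e = 36.5 − 37 = -0.5
x=8: ŷ = 9 + 4·8 = 41; e = 39.5 − 41 = -1.5
x=9: ŷ = 9 + 4·9 = 45; e = 48 − 45 = 3
x=11: ŷ = 9 + 4·11 = 53; e = 52 − 53 = -1

0.5, -0.5, -0.5, -1.5, 3, -1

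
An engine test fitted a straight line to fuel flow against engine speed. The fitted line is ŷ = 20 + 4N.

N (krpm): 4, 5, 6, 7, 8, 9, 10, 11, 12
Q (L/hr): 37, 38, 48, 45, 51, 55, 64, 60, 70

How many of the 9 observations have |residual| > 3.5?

N=4: ŷ = 20 + 4·4 = 36; r = 37 − 36 = 1
N=5: ŷ = 20 + 4·5 = 40; r = 38 − 40 = -2
N=6: ŷ = 20 + 4·6 = 44; r = 48 − 44 = 4
N=7: ŷ = 20 + 4·7 = 48; r = 45 − 48 = -3
N=8: ŷ = 20 + 4·8 = 52; r = 51 − 52 = -1
N=9: ŷ = 20 + 4·9 = 56; r = 55 − 56 = -1
N=10: ŷ = 20 + 4·10 = 60; r = 64 − 60 = 4
N=11: ŷ = 20 + 4·11 = 64; r = 60 − 64 = -4
N=12: ŷ = 20 + 4·12 = 68; r = 70 − 68 = 2
|r| > 3.5: N=6 (|r|=4), N=10 (|r|=4), N=11 (|r|=4) → 3

3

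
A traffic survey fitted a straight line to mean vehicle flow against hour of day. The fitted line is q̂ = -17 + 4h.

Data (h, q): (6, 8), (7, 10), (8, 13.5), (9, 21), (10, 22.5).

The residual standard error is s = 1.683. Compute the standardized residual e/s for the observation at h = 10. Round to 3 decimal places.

q̂ = -17 + 4·10 = 23
e = 22.5 − 23 = -0.5
e/s = -0.5 / 1.683 = -0.297

-0.297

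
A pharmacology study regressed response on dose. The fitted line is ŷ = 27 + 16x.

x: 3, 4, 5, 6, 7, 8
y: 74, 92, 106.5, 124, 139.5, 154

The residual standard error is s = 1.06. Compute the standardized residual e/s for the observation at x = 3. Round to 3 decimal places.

ŷ = 27 + 16·3 = 75
e = 74 − 75 = -1
e/s = -1 / 1.06 = -0.943

-0.943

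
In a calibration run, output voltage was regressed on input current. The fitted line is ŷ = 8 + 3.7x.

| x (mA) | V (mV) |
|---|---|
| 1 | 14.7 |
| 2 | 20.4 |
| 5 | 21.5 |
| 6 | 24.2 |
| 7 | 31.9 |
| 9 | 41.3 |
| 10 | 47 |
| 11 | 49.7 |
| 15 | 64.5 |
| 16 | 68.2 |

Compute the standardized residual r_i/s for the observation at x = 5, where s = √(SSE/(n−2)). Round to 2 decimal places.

-1.37

x=1: ŷ = 8 + 3.7·1 = 11.7; r = 14.7 − 11.7 = 3
x=2: ŷ = 8 + 3.7·2 = 15.4; r = 20.4 − 15.4 = 5
x=5: ŷ = 8 + 3.7·5 = 26.5; r = 21.5 − 26.5 = -5
x=6: ŷ = 8 + 3.7·6 = 30.2; r = 24.2 − 30.2 = -6
x=7: ŷ = 8 + 3.7·7 = 33.9; r = 31.9 − 33.9 = -2
x=9: ŷ = 8 + 3.7·9 = 41.3; r = 41.3 − 41.3 = 0
x=10: ŷ = 8 + 3.7·10 = 45; r = 47 − 45 = 2
x=11: ŷ = 8 + 3.7·11 = 48.7; r = 49.7 − 48.7 = 1
x=15: ŷ = 8 + 3.7·15 = 63.5; r = 64.5 − 63.5 = 1
x=16: ŷ = 8 + 3.7·16 = 67.2; r = 68.2 − 67.2 = 1
SSE = 9 + 25 + 25 + 36 + 4 + 0 + 4 + 1 + 1 + 1 = 106
s = √(106/8) = 3.64005
r/s = -5 / 3.64005 = -1.37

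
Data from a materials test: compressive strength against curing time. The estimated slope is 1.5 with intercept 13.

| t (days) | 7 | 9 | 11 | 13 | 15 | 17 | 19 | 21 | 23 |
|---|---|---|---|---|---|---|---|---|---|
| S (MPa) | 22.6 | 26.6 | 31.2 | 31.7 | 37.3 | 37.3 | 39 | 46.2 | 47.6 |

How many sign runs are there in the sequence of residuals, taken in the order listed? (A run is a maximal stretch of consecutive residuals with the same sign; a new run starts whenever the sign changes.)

6 runs

t=7: Ŝ = 13 + 1.5·7 = 23.5; r = 22.6 − 23.5 = -0.9
t=9: Ŝ = 13 + 1.5·9 = 26.5; r = 26.6 − 26.5 = 0.1
t=11: Ŝ = 13 + 1.5·11 = 29.5; r = 31.2 − 29.5 = 1.7
t=13: Ŝ = 13 + 1.5·13 = 32.5; r = 31.7 − 32.5 = -0.8
t=15: Ŝ = 13 + 1.5·15 = 35.5; r = 37.3 − 35.5 = 1.8
t=17: Ŝ = 13 + 1.5·17 = 38.5; r = 37.3 − 38.5 = -1.2
t=19: Ŝ = 13 + 1.5·19 = 41.5; r = 39 − 41.5 = -2.5
t=21: Ŝ = 13 + 1.5·21 = 44.5; r = 46.2 − 44.5 = 1.7
t=23: Ŝ = 13 + 1.5·23 = 47.5; r = 47.6 − 47.5 = 0.1
Signs: − + + − + − − + +
Runs: −×1, +×2, −×1, +×1, −×2, +×2 → 6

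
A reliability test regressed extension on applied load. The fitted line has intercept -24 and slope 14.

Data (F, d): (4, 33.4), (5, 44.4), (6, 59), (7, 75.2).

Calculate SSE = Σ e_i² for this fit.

SSE = 6.96

F=4: d̂ = -24 + 14·4 = 32; e = 33.4 − 32 = 1.4
F=5: d̂ = -24 + 14·5 = 46; e = 44.4 − 46 = -1.6
F=6: d̂ = -24 + 14·6 = 60; e = 59 − 60 = -1
F=7: d̂ = -24 + 14·7 = 74; e = 75.2 − 74 = 1.2
SSE = 1.96 + 2.56 + 1 + 1.44 = 6.96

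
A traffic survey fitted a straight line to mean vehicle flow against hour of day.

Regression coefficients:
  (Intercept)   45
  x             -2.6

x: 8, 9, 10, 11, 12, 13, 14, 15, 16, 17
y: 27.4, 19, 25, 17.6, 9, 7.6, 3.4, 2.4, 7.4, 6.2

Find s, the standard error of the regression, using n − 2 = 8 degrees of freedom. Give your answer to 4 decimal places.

s = 4.6851

x=8: ŷ = 45 − 2.6·8 = 24.2; r = 27.4 − 24.2 = 3.2
x=9: ŷ = 45 − 2.6·9 = 21.6; r = 19 − 21.6 = -2.6
x=10: ŷ = 45 − 2.6·10 = 19; r = 25 − 19 = 6
x=11: ŷ = 45 − 2.6·11 = 16.4; r = 17.6 − 16.4 = 1.2
x=12: ŷ = 45 − 2.6·12 = 13.8; r = 9 − 13.8 = -4.8
x=13: ŷ = 45 − 2.6·13 = 11.2; r = 7.6 − 11.2 = -3.6
x=14: ŷ = 45 − 2.6·14 = 8.6; r = 3.4 − 8.6 = -5.2
x=15: ŷ = 45 − 2.6·15 = 6; r = 2.4 − 6 = -3.6
x=16: ŷ = 45 − 2.6·16 = 3.4; r = 7.4 − 3.4 = 4
x=17: ŷ = 45 − 2.6·17 = 0.8; r = 6.2 − 0.8 = 5.4
SSE = 10.24 + 6.76 + 36 + 1.44 + 23.04 + 12.96 + 27.04 + 12.96 + 16 + 29.16 = 175.6
s = √(175.6/8) = √21.95 ≈ 4.6851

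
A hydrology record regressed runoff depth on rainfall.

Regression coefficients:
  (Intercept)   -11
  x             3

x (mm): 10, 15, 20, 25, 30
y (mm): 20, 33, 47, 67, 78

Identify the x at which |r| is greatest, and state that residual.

x = 25, r = 3

x=10: ŷ = -11 + 3·10 = 19; r = 20 − 19 = 1
x=15: ŷ = -11 + 3·15 = 34; r = 33 − 34 = -1
x=20: ŷ = -11 + 3·20 = 49; r = 47 − 49 = -2
x=25: ŷ = -11 + 3·25 = 64; r = 67 − 64 = 3
x=30: ŷ = -11 + 3·30 = 79; r = 78 − 79 = -1
Largest |r| is 3 at x = 25, residual 3.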